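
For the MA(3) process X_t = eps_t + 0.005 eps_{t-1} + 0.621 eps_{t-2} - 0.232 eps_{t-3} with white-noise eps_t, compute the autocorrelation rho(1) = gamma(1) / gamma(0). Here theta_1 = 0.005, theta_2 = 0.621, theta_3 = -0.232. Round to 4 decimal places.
\rho(1) = -0.0945

For an MA(q) process with theta_0 = 1, the autocovariance is
  gamma(k) = sigma^2 * sum_{i=0..q-k} theta_i * theta_{i+k},
and rho(k) = gamma(k) / gamma(0). Sigma^2 cancels.
  numerator   = (1)*(0.005) + (0.005)*(0.621) + (0.621)*(-0.232) = -0.135967.
  denominator = (1)^2 + (0.005)^2 + (0.621)^2 + (-0.232)^2 = 1.43949.
  rho(1) = -0.135967 / 1.43949 = -0.0945.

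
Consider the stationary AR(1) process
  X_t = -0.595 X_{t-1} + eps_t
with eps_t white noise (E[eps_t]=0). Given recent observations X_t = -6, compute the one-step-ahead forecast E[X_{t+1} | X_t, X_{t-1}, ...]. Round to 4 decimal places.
E[X_{t+1} \mid \mathcal F_t] = 3.5700

For an AR(p) model X_t = c + sum_i phi_i X_{t-i} + eps_t, the
one-step-ahead conditional mean is
  E[X_{t+1} | X_t, ...] = c + sum_i phi_i X_{t+1-i}.
Substitute known values:
  E[X_{t+1} | ...] = (-0.595) * (-6)
                   = 3.5700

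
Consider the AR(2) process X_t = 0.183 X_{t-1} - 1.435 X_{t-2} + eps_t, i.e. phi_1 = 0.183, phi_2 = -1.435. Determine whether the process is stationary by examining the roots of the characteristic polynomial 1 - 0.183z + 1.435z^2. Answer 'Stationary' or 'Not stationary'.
\text{Not stationary}

The AR(p) characteristic polynomial is P(z) = 1 - 0.183z + 1.435z^2.
Stationarity requires all roots to lie outside the unit circle, i.e. |z| > 1 for every root.
Set 1 + (-0.183) z + (1.435) z^2 = 0, i.e. a z^2 + b z + c = 0 with a = 1.435, b = -0.183, c = 1.
Discriminant D = b^2 - 4ac = (-0.183)^2 - 4*(1.435)*1 = 0.033489 - (5.74) = -5.706511.
D < 0, so the roots are the complex-conjugate pair z = (-b +/- i sqrt(-D)) / (2a) = 0.0638 +/- 0.8323i.
For a conjugate pair |z|^2 = z * conj(z) = (product of roots) = c/a = 1/(1.435) = 0.696864, so |z| = sqrt(0.696864) = 0.8348 for both roots.
Moduli of all roots: 0.8348, 0.8348.
All moduli strictly greater than 1? No.
Verdict: Not stationary.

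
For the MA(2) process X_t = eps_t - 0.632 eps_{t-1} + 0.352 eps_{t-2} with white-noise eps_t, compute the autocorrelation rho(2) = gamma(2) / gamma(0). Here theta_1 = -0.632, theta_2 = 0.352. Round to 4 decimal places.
\rho(2) = 0.2311

For an MA(q) process with theta_0 = 1, the autocovariance is
  gamma(k) = sigma^2 * sum_{i=0..q-k} theta_i * theta_{i+k},
and rho(k) = gamma(k) / gamma(0). Sigma^2 cancels.
  numerator   = (1)*(0.352) = 0.352.
  denominator = (1)^2 + (-0.632)^2 + (0.352)^2 = 1.523328.
  rho(2) = 0.352 / 1.523328 = 0.2311.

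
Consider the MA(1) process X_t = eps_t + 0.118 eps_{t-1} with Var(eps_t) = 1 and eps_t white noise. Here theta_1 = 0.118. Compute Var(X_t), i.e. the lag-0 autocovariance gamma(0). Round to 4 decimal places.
\gamma(0) = 1.0139

For an MA(q) process X_t = eps_t + sum_i theta_i eps_{t-i} with
Var(eps_t) = sigma^2, the variance is
  gamma(0) = sigma^2 * (1 + sum_i theta_i^2).
  sum_i theta_i^2 = (0.118)^2 = 0.013924.
  gamma(0) = 1 * (1 + 0.013924) = 1 * 1.013924 = 1.013924, which rounds to 1.0139.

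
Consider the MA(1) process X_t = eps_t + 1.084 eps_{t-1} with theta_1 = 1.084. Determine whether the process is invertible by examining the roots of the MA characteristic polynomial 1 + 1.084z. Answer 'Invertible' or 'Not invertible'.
\text{Not invertible}

The MA(q) characteristic polynomial is P(z) = 1 + 1.084z.
Invertibility requires all roots to lie outside the unit circle, i.e. |z| > 1 for every root.
This is linear in z: 1 + (1.084) z = 0  =>  z = -1/(1.084) = -0.922509,  |z| = 0.922509.
Moduli of all roots: 0.9225.
All moduli strictly greater than 1? No.
Verdict: Not invertible.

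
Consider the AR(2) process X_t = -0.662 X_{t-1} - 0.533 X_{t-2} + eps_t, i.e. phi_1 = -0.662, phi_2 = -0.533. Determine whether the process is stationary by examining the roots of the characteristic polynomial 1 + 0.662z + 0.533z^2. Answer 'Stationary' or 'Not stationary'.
\text{Stationary}

The AR(p) characteristic polynomial is P(z) = 1 + 0.662z + 0.533z^2.
Stationarity requires all roots to lie outside the unit circle, i.e. |z| > 1 for every root.
Set 1 + (0.662) z + (0.533) z^2 = 0, i.e. a z^2 + b z + c = 0 with a = 0.533, b = 0.662, c = 1.
Discriminant D = b^2 - 4ac = (0.662)^2 - 4*(0.533)*1 = 0.438244 - (2.132) = -1.693756.
D < 0, so the roots are the complex-conjugate pair z = (-b +/- i sqrt(-D)) / (2a) = -0.621 +/- 1.2209i.
For a conjugate pair |z|^2 = z * conj(z) = (product of roots) = c/a = 1/(0.533) = 1.876173, so |z| = sqrt(1.876173) = 1.3697 for both roots.
Moduli of all roots: 1.3697, 1.3697.
All moduli strictly greater than 1? Yes.
Verdict: Stationary.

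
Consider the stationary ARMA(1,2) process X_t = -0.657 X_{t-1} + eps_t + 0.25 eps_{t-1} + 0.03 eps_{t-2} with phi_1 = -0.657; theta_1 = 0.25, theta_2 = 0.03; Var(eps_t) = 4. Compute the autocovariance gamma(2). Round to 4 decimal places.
\gamma(2) = 1.7764

Multiply the model equation by X_{t-k} and take expectations. With theta_0 = psi_0 = 1 and psi_j the MA(infinity) weights, this gives
  gamma(k) - sum_i phi_i gamma(k-i) = c_k,
  c_k = sigma^2 * sum_{j=k..q} theta_j psi_{j-k}   (c_k = 0 for k > q),
using gamma(-m) = gamma(m).
psi-weights needed (psi_j = theta_j + sum_i phi_i psi_{j-i}):
  psi_1 = theta_1 + phi_1 = 0.25 + (-0.657) = -0.407
  psi_2 = theta_2 + phi_1 psi_1 = 0.03 + (-0.657)(-0.407) = 0.297399
Right-hand sides:
  c_0 = sigma^2 (1 + theta_1 psi_1 + theta_2 psi_2) = 4 * (1 + (0.25)(-0.407) + (0.03)(0.297399)) = 4 * 0.907172 = 3.628688
  c_1 = sigma^2 (theta_1 + theta_2 psi_1) = 4 * (0.25 + (0.03)(-0.407)) = 0.95116
  c_2 = sigma^2 theta_2 = 4 * (0.03) = 0.12
Equations for k = 0 and k = 1 (AR order 1):
  gamma(0) = phi_1 gamma(1) + c_0
  gamma(1) = phi_1 gamma(0) + c_1
Substituting the second into the first: gamma(0) (1 - phi_1^2) = c_0 + phi_1 c_1, so
  gamma(0) = (c_0 + phi_1 c_1) / (1 - phi_1^2) = (3.628688 + (-0.657)(0.95116)) / (1 - (-0.657)^2) = 3.003776 / 0.568351 = 5.285072.
  gamma(1) = phi_1 gamma(0) + c_1 = (-0.657)(5.285072) + (0.95116) = -2.521132.
For k = 2: gamma(2) = phi_1 gamma(1) + c_2
  = (-0.657)(-2.521132) + (0.12) = 1.776384.
Therefore gamma(2) = 1.7764 (to 4 decimal places).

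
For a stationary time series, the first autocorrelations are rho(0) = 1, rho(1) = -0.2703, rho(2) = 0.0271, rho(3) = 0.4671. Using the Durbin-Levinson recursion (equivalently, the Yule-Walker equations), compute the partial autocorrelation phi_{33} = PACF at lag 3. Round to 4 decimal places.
\phi_{33} = 0.4990

The PACF at lag k is phi_{kk}, the last component of the solution
to the Yule-Walker system G_k phi = r_k where
  (G_k)_{ij} = rho(|i - j|), (r_k)_i = rho(i), i,j = 1..k.
Equivalently, Durbin-Levinson gives phi_{kk} iteratively:
  phi_{11} = rho(1)
  phi_{kk} = [rho(k) - sum_{j=1..k-1} phi_{k-1,j} rho(k-j)]
            / [1 - sum_{j=1..k-1} phi_{k-1,j} rho(j)],
  phi_{k,j} = phi_{k-1,j} - phi_{kk} phi_{k-1,k-j},  j = 1..k-1.
Step k = 1:
  phi_11 = rho(1) = -0.2703.
Step k = 2:
  phi_22 = [rho(2) - phi_11 rho(1)] / [1 - phi_11 rho(1)] = [0.0271 - (-0.2703)(-0.2703)] / [1 - (-0.2703)(-0.2703)]
         = -0.04596209 / 0.92693791 = -0.049585.
  Update: phi_21 = phi_11 - phi_22 phi_11 = -0.2703 - (-0.049585)(-0.2703) = -0.283703.
Step k = 3:
  phi_33 = [rho(3) - phi_21 rho(2) - phi_22 rho(1)] / [1 - phi_21 rho(1) - phi_22 rho(2)]
    numerator   = 0.4671 - (-0.283703)(0.0271) - (-0.049585)(-0.2703) = 0.46138556
    denominator = 1 - (-0.283703)(-0.2703) - (-0.049585)(0.0271) = 0.92465889
  phi_33 = 0.46138556 / 0.92465889 = 0.499.
Therefore phi_{33} = 0.4990.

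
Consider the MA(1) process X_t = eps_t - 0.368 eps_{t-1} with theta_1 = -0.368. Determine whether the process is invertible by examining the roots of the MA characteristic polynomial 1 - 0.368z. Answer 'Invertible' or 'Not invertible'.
\text{Invertible}

The MA(q) characteristic polynomial is P(z) = 1 - 0.368z.
Invertibility requires all roots to lie outside the unit circle, i.e. |z| > 1 for every root.
This is linear in z: 1 + (-0.368) z = 0  =>  z = -1/(-0.368) = 2.717391,  |z| = 2.717391.
Moduli of all roots: 2.7174.
All moduli strictly greater than 1? Yes.
Verdict: Invertible.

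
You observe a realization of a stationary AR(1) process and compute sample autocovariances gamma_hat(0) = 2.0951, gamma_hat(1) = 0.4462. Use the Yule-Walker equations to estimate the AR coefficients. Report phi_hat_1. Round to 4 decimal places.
\hat\phi_{1} = 0.2130

The Yule-Walker equations for an AR(p) process read, in matrix form,
  Gamma_p phi = r_p,   with   (Gamma_p)_{ij} = gamma(|i - j|),
                       (r_p)_i = gamma(i),   i,j = 1..p.
Substitute the sample gammas (Toeplitz matrix and right-hand side of size 1):
  Gamma_p = [[2.0951]]
  r_p     = [0.4462]
With p = 1 this is the single equation gamma(0) phi_1 = gamma(1):
  phi_hat_1 = gamma(1) / gamma(0) = 0.4462 / 2.0951 = 0.2130.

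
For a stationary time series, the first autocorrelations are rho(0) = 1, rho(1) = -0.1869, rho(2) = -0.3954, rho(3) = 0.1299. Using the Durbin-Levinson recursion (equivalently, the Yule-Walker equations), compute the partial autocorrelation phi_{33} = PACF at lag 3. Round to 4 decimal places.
\phi_{33} = -0.0780

The PACF at lag k is phi_{kk}, the last component of the solution
to the Yule-Walker system G_k phi = r_k where
  (G_k)_{ij} = rho(|i - j|), (r_k)_i = rho(i), i,j = 1..k.
Equivalently, Durbin-Levinson gives phi_{kk} iteratively:
  phi_{11} = rho(1)
  phi_{kk} = [rho(k) - sum_{j=1..k-1} phi_{k-1,j} rho(k-j)]
            / [1 - sum_{j=1..k-1} phi_{k-1,j} rho(j)],
  phi_{k,j} = phi_{k-1,j} - phi_{kk} phi_{k-1,k-j},  j = 1..k-1.
Step k = 1:
  phi_11 = rho(1) = -0.1869.
Step k = 2:
  phi_22 = [rho(2) - phi_11 rho(1)] / [1 - phi_11 rho(1)] = [-0.3954 - (-0.1869)(-0.1869)] / [1 - (-0.1869)(-0.1869)]
         = -0.43033161 / 0.96506839 = -0.445908.
  Update: phi_21 = phi_11 - phi_22 phi_11 = -0.1869 - (-0.445908)(-0.1869) = -0.27024.
Step k = 3:
  phi_33 = [rho(3) - phi_21 rho(2) - phi_22 rho(1)] / [1 - phi_21 rho(1) - phi_22 rho(2)]
    numerator   = 0.1299 - (-0.27024)(-0.3954) - (-0.445908)(-0.1869) = -0.06029315
    denominator = 1 - (-0.27024)(-0.1869) - (-0.445908)(-0.3954) = 0.77318013
  phi_33 = -0.06029315 / 0.77318013 = -0.078.
Therefore phi_{33} = -0.0780.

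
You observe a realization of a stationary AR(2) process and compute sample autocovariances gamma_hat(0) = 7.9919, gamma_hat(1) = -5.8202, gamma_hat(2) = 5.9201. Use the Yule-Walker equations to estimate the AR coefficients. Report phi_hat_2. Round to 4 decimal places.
\hat\phi_{2} = 0.4480

The Yule-Walker equations for an AR(p) process read, in matrix form,
  Gamma_p phi = r_p,   with   (Gamma_p)_{ij} = gamma(|i - j|),
                       (r_p)_i = gamma(i),   i,j = 1..p.
Substitute the sample gammas (Toeplitz matrix and right-hand side of size 2):
  Gamma_p = [[7.9919, -5.8202], [-5.8202, 7.9919]]
  r_p     = [-5.8202, 5.9201]
Written out:
  7.9919 phi_1 - 5.8202 phi_2 = -5.8202
  -5.8202 phi_1 + 7.9919 phi_2 = 5.9201
Solve by Cramer's rule:
  det = gamma(0)^2 - gamma(1)^2 = (7.9919)^2 - (-5.8202)^2 = 63.87046561 - 33.87472804 = 29.99573757
  phi_hat_1 = [gamma(1) gamma(0) - gamma(1) gamma(2)] / det = [(-5.8202)(7.9919) - (-5.8202)(5.9201)] / 29.99573757 = -12.05829036 / 29.99573757 = -0.402
  phi_hat_2 = [gamma(0) gamma(2) - gamma(1)^2] / det = [(7.9919)(5.9201) - (-5.8202)^2] / 29.99573757 = 13.43811915 / 29.99573757 = 0.448
So phi_hat = [-0.4020, 0.4480].
Therefore phi_hat_2 = 0.4480.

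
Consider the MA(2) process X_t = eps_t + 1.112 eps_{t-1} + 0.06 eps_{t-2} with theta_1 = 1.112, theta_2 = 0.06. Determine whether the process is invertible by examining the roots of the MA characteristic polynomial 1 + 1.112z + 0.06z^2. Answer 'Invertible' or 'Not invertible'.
\text{Not invertible}

The MA(q) characteristic polynomial is P(z) = 1 + 1.112z + 0.06z^2.
Invertibility requires all roots to lie outside the unit circle, i.e. |z| > 1 for every root.
Set 1 + (1.112) z + (0.06) z^2 = 0, i.e. a z^2 + b z + c = 0 with a = 0.06, b = 1.112, c = 1.
Discriminant D = b^2 - 4ac = (1.112)^2 - 4*(0.06)*1 = 1.236544 - (0.24) = 0.996544.
D >= 0, so the roots are real: z = (-b +/- sqrt(D)) / (2a) = (-1.112 +/- 0.998271) / (0.12).
  z_1 = (-1.112 + 0.998271) / (0.12) = -0.9477,   |z_1| = 0.9477.
  z_2 = (-1.112 - 0.998271) / (0.12) = -17.5856,   |z_2| = 17.5856.
Moduli of all roots: 0.9477, 17.5856.
All moduli strictly greater than 1? No.
Verdict: Not invertible.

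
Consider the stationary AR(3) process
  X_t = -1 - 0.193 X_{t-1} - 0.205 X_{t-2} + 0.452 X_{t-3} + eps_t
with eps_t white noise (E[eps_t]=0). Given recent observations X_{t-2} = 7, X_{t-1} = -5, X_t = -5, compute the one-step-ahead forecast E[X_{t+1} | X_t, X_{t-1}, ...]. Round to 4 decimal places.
E[X_{t+1} \mid \mathcal F_t] = 4.1540

For an AR(p) model X_t = c + sum_i phi_i X_{t-i} + eps_t, the
one-step-ahead conditional mean is
  E[X_{t+1} | X_t, ...] = c + sum_i phi_i X_{t+1-i}.
Substitute known values:
  E[X_{t+1} | ...] = -1 + (-0.193) * (-5) + (-0.205) * (-5) + (0.452) * (7)
                   = 4.1540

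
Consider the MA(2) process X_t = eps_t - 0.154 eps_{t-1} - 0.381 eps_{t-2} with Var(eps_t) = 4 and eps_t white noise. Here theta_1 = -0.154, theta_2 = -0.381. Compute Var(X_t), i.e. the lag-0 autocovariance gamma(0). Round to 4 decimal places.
\gamma(0) = 4.6755

For an MA(q) process X_t = eps_t + sum_i theta_i eps_{t-i} with
Var(eps_t) = sigma^2, the variance is
  gamma(0) = sigma^2 * (1 + sum_i theta_i^2).
  sum_i theta_i^2 = (-0.154)^2 + (-0.381)^2 = 0.023716 + 0.145161 = 0.168877.
  gamma(0) = 4 * (1 + 0.168877) = 4 * 1.168877 = 4.675508, which rounds to 4.6755.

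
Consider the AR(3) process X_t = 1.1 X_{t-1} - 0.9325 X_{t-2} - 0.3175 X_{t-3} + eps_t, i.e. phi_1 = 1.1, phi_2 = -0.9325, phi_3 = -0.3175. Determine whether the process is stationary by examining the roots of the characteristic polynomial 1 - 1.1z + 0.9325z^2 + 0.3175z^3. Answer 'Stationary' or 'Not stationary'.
\text{Not stationary}

The AR(p) characteristic polynomial is P(z) = 1 - 1.1z + 0.9325z^2 + 0.3175z^3.
Stationarity requires all roots to lie outside the unit circle, i.e. |z| > 1 for every root.
Degree 3: look for a simple real root z0 first, then factor out (1 - z/z0) and solve the remaining quadratic.
Testing z0 = -4: P(-4) = 1 + (-1.1)(-4) + (0.9325)(-4)^2 + (0.3175)(-4)^3
  = 1 + (4.4) + (14.92) + (-20.32) = 0.  So z_0 = -4 is a root, |z_0| = 4.
Divide out the factor (1 + 0.25 z) = (1 - z/z0) (since 1/z0 = -0.25):
  P(z) = (1 + 0.25 z)(1 + (-1.35) z + (1.27) z^2)
  [check: z-coef -1.35 - (-0.25) = -1.1; z^2-coef 1.27 - (-0.25)(-1.35) = 0.9325; z^3-coef -(-0.25)(1.27) = 0.3175.]
Remaining roots from the quadratic factor 1 + (-1.35) z + (1.27) z^2:
  Set 1 + (-1.35) z + (1.27) z^2 = 0, i.e. a z^2 + b z + c = 0 with a = 1.27, b = -1.35, c = 1.
  Discriminant D = b^2 - 4ac = (-1.35)^2 - 4*(1.27)*1 = 1.8225 - (5.08) = -3.2575.
  D < 0, so the roots are the complex-conjugate pair z = (-b +/- i sqrt(-D)) / (2a) = 0.5315 +/- 0.7106i.
  For a conjugate pair |z|^2 = z * conj(z) = (product of roots) = c/a = 1/(1.27) = 0.787402, so |z| = sqrt(0.787402) = 0.8874 for both roots.
Moduli of all roots: 4.0000, 0.8874, 0.8874.
All moduli strictly greater than 1? No.
Verdict: Not stationary.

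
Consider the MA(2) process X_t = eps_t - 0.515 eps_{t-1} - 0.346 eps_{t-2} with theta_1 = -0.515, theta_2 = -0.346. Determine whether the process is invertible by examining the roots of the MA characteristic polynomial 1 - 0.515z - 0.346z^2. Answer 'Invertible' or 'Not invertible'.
\text{Invertible}

The MA(q) characteristic polynomial is P(z) = 1 - 0.515z - 0.346z^2.
Invertibility requires all roots to lie outside the unit circle, i.e. |z| > 1 for every root.
Set 1 + (-0.515) z + (-0.346) z^2 = 0, i.e. a z^2 + b z + c = 0 with a = -0.346, b = -0.515, c = 1.
Discriminant D = b^2 - 4ac = (-0.515)^2 - 4*(-0.346)*1 = 0.265225 - (-1.384) = 1.649225.
D >= 0, so the roots are real: z = (-b +/- sqrt(D)) / (2a) = (0.515 +/- 1.284222) / (-0.692).
  z_1 = (0.515 + 1.284222) / (-0.692) = -2.6,   |z_1| = 2.6.
  z_2 = (0.515 - 1.284222) / (-0.692) = 1.1116,   |z_2| = 1.1116.
Moduli of all roots: 2.6000, 1.1116.
All moduli strictly greater than 1? Yes.
Verdict: Invertible.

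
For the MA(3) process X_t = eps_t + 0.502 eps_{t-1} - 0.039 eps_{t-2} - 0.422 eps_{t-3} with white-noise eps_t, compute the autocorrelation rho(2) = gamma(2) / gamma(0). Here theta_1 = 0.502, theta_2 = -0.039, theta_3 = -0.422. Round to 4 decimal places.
\rho(2) = -0.1752

For an MA(q) process with theta_0 = 1, the autocovariance is
  gamma(k) = sigma^2 * sum_{i=0..q-k} theta_i * theta_{i+k},
and rho(k) = gamma(k) / gamma(0). Sigma^2 cancels.
  numerator   = (1)*(-0.039) + (0.502)*(-0.422) = -0.250844.
  denominator = (1)^2 + (0.502)^2 + (-0.039)^2 + (-0.422)^2 = 1.431609.
  rho(2) = -0.250844 / 1.431609 = -0.1752.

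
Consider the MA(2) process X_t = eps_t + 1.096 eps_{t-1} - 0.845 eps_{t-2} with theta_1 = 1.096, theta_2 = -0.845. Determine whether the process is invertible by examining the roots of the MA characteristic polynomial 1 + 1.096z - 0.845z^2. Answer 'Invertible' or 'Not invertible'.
\text{Not invertible}

The MA(q) characteristic polynomial is P(z) = 1 + 1.096z - 0.845z^2.
Invertibility requires all roots to lie outside the unit circle, i.e. |z| > 1 for every root.
Set 1 + (1.096) z + (-0.845) z^2 = 0, i.e. a z^2 + b z + c = 0 with a = -0.845, b = 1.096, c = 1.
Discriminant D = b^2 - 4ac = (1.096)^2 - 4*(-0.845)*1 = 1.201216 - (-3.38) = 4.581216.
D >= 0, so the roots are real: z = (-b +/- sqrt(D)) / (2a) = (-1.096 +/- 2.140378) / (-1.69).
  z_1 = (-1.096 + 2.140378) / (-1.69) = -0.618,   |z_1| = 0.618.
  z_2 = (-1.096 - 2.140378) / (-1.69) = 1.915,   |z_2| = 1.915.
Moduli of all roots: 0.6180, 1.9150.
All moduli strictly greater than 1? No.
Verdict: Not invertible.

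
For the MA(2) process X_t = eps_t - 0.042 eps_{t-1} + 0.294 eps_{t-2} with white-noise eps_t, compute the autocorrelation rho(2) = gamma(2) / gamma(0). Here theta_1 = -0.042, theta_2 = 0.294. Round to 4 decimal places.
\rho(2) = 0.2702

For an MA(q) process with theta_0 = 1, the autocovariance is
  gamma(k) = sigma^2 * sum_{i=0..q-k} theta_i * theta_{i+k},
and rho(k) = gamma(k) / gamma(0). Sigma^2 cancels.
  numerator   = (1)*(0.294) = 0.294.
  denominator = (1)^2 + (-0.042)^2 + (0.294)^2 = 1.0882.
  rho(2) = 0.294 / 1.0882 = 0.2702.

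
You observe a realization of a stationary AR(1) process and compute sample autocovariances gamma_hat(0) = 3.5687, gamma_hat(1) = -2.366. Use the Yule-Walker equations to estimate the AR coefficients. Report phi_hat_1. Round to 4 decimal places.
\hat\phi_{1} = -0.6630

The Yule-Walker equations for an AR(p) process read, in matrix form,
  Gamma_p phi = r_p,   with   (Gamma_p)_{ij} = gamma(|i - j|),
                       (r_p)_i = gamma(i),   i,j = 1..p.
Substitute the sample gammas (Toeplitz matrix and right-hand side of size 1):
  Gamma_p = [[3.5687]]
  r_p     = [-2.366]
With p = 1 this is the single equation gamma(0) phi_1 = gamma(1):
  phi_hat_1 = gamma(1) / gamma(0) = -2.366 / 3.5687 = -0.6630.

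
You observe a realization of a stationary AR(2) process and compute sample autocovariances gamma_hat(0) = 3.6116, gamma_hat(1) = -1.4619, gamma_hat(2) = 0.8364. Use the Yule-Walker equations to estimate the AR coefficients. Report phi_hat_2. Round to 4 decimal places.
\hat\phi_{2} = 0.0810

The Yule-Walker equations for an AR(p) process read, in matrix form,
  Gamma_p phi = r_p,   with   (Gamma_p)_{ij} = gamma(|i - j|),
                       (r_p)_i = gamma(i),   i,j = 1..p.
Substitute the sample gammas (Toeplitz matrix and right-hand side of size 2):
  Gamma_p = [[3.6116, -1.4619], [-1.4619, 3.6116]]
  r_p     = [-1.4619, 0.8364]
Written out:
  3.6116 phi_1 - 1.4619 phi_2 = -1.4619
  -1.4619 phi_1 + 3.6116 phi_2 = 0.8364
Solve by Cramer's rule:
  det = gamma(0)^2 - gamma(1)^2 = (3.6116)^2 - (-1.4619)^2 = 13.04365456 - 2.13715161 = 10.90650295
  phi_hat_1 = [gamma(1) gamma(0) - gamma(1) gamma(2)] / det = [(-1.4619)(3.6116) - (-1.4619)(0.8364)] / 10.90650295 = -4.05706488 / 10.90650295 = -0.372
  phi_hat_2 = [gamma(0) gamma(2) - gamma(1)^2] / det = [(3.6116)(0.8364) - (-1.4619)^2] / 10.90650295 = 0.88359063 / 10.90650295 = 0.081
So phi_hat = [-0.3720, 0.0810].
Therefore phi_hat_2 = 0.0810.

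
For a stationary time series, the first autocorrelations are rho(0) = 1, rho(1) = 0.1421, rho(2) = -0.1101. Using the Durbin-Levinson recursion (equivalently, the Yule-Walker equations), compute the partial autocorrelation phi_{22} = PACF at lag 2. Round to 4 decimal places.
\phi_{22} = -0.1330

The PACF at lag k is phi_{kk}, the last component of the solution
to the Yule-Walker system G_k phi = r_k where
  (G_k)_{ij} = rho(|i - j|), (r_k)_i = rho(i), i,j = 1..k.
Equivalently, Durbin-Levinson gives phi_{kk} iteratively:
  phi_{11} = rho(1)
  phi_{kk} = [rho(k) - sum_{j=1..k-1} phi_{k-1,j} rho(k-j)]
            / [1 - sum_{j=1..k-1} phi_{k-1,j} rho(j)],
  phi_{k,j} = phi_{k-1,j} - phi_{kk} phi_{k-1,k-j},  j = 1..k-1.
Step k = 1:
  phi_11 = rho(1) = 0.1421.
Step k = 2:
  phi_22 = [rho(2) - phi_11 rho(1)] / [1 - phi_11 rho(1)] = [-0.1101 - (0.1421)(0.1421)] / [1 - (0.1421)(0.1421)]
         = -0.13029241 / 0.97980759 = -0.133.
Therefore phi_{22} = -0.1330.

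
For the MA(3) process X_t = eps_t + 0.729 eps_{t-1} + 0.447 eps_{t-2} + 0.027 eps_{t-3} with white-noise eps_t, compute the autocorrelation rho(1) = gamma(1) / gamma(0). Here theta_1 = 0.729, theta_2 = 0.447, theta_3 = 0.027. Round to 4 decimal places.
\rho(1) = 0.6160

For an MA(q) process with theta_0 = 1, the autocovariance is
  gamma(k) = sigma^2 * sum_{i=0..q-k} theta_i * theta_{i+k},
and rho(k) = gamma(k) / gamma(0). Sigma^2 cancels.
  numerator   = (1)*(0.729) + (0.729)*(0.447) + (0.447)*(0.027) = 1.066932.
  denominator = (1)^2 + (0.729)^2 + (0.447)^2 + (0.027)^2 = 1.731979.
  rho(1) = 1.066932 / 1.731979 = 0.6160.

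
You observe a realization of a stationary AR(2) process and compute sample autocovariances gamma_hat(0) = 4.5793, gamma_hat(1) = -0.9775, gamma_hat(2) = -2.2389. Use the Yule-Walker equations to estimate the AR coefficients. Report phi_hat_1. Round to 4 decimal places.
\hat\phi_{1} = -0.3330

The Yule-Walker equations for an AR(p) process read, in matrix form,
  Gamma_p phi = r_p,   with   (Gamma_p)_{ij} = gamma(|i - j|),
                       (r_p)_i = gamma(i),   i,j = 1..p.
Substitute the sample gammas (Toeplitz matrix and right-hand side of size 2):
  Gamma_p = [[4.5793, -0.9775], [-0.9775, 4.5793]]
  r_p     = [-0.9775, -2.2389]
Written out:
  4.5793 phi_1 - 0.9775 phi_2 = -0.9775
  -0.9775 phi_1 + 4.5793 phi_2 = -2.2389
Solve by Cramer's rule:
  det = gamma(0)^2 - gamma(1)^2 = (4.5793)^2 - (-0.9775)^2 = 20.96998849 - 0.95550625 = 20.01448224
  phi_hat_1 = [gamma(1) gamma(0) - gamma(1) gamma(2)] / det = [(-0.9775)(4.5793) - (-0.9775)(-2.2389)] / 20.01448224 = -6.6647905 / 20.01448224 = -0.333
  phi_hat_2 = [gamma(0) gamma(2) - gamma(1)^2] / det = [(4.5793)(-2.2389) - (-0.9775)^2] / 20.01448224 = -11.20810102 / 20.01448224 = -0.56
So phi_hat = [-0.3330, -0.5600].
Therefore phi_hat_1 = -0.3330.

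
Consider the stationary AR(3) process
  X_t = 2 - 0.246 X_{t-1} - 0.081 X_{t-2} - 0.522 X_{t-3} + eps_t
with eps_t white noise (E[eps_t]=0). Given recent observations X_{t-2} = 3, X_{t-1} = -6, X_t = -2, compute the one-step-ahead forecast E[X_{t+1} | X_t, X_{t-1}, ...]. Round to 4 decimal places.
E[X_{t+1} \mid \mathcal F_t] = 1.4120

For an AR(p) model X_t = c + sum_i phi_i X_{t-i} + eps_t, the
one-step-ahead conditional mean is
  E[X_{t+1} | X_t, ...] = c + sum_i phi_i X_{t+1-i}.
Substitute known values:
  E[X_{t+1} | ...] = 2 + (-0.246) * (-2) + (-0.081) * (-6) + (-0.522) * (3)
                   = 1.4120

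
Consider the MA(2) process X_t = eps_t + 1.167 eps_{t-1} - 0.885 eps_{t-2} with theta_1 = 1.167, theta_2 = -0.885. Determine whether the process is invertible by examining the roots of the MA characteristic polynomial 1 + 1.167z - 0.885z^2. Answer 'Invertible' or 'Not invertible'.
\text{Not invertible}

The MA(q) characteristic polynomial is P(z) = 1 + 1.167z - 0.885z^2.
Invertibility requires all roots to lie outside the unit circle, i.e. |z| > 1 for every root.
Set 1 + (1.167) z + (-0.885) z^2 = 0, i.e. a z^2 + b z + c = 0 with a = -0.885, b = 1.167, c = 1.
Discriminant D = b^2 - 4ac = (1.167)^2 - 4*(-0.885)*1 = 1.361889 - (-3.54) = 4.901889.
D >= 0, so the roots are real: z = (-b +/- sqrt(D)) / (2a) = (-1.167 +/- 2.214021) / (-1.77).
  z_1 = (-1.167 + 2.214021) / (-1.77) = -0.5915,   |z_1| = 0.5915.
  z_2 = (-1.167 - 2.214021) / (-1.77) = 1.9102,   |z_2| = 1.9102.
Moduli of all roots: 0.5915, 1.9102.
All moduli strictly greater than 1? No.
Verdict: Not invertible.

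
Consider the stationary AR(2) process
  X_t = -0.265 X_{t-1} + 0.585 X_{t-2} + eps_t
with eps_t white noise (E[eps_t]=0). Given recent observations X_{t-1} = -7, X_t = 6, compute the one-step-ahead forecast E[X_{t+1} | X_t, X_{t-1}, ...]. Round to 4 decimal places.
E[X_{t+1} \mid \mathcal F_t] = -5.6850

For an AR(p) model X_t = c + sum_i phi_i X_{t-i} + eps_t, the
one-step-ahead conditional mean is
  E[X_{t+1} | X_t, ...] = c + sum_i phi_i X_{t+1-i}.
Substitute known values:
  E[X_{t+1} | ...] = (-0.265) * (6) + (0.585) * (-7)
                   = -5.6850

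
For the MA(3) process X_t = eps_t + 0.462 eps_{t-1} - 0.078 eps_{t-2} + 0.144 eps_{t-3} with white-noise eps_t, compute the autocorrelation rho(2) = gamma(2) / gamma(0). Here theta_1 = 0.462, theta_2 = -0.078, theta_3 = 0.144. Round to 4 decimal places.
\rho(2) = -0.0092

For an MA(q) process with theta_0 = 1, the autocovariance is
  gamma(k) = sigma^2 * sum_{i=0..q-k} theta_i * theta_{i+k},
and rho(k) = gamma(k) / gamma(0). Sigma^2 cancels.
  numerator   = (1)*(-0.078) + (0.462)*(0.144) = -0.011472.
  denominator = (1)^2 + (0.462)^2 + (-0.078)^2 + (0.144)^2 = 1.240264.
  rho(2) = -0.011472 / 1.240264 = -0.0092.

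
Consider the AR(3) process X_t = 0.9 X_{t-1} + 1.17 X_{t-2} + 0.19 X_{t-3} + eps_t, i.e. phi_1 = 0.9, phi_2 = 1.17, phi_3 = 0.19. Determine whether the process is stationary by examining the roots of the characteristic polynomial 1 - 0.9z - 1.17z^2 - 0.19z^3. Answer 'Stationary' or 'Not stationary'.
\text{Not stationary}

The AR(p) characteristic polynomial is P(z) = 1 - 0.9z - 1.17z^2 - 0.19z^3.
Stationarity requires all roots to lie outside the unit circle, i.e. |z| > 1 for every root.
Degree 3: look for a simple real root z0 first, then factor out (1 - z/z0) and solve the remaining quadratic.
Testing z0 = -5: P(-5) = 1 + (-0.9)(-5) + (-1.17)(-5)^2 + (-0.19)(-5)^3
  = 1 + (4.5) + (-29.25) + (23.75) = 0.  So z_0 = -5 is a root, |z_0| = 5.
Divide out the factor (1 + 0.2 z) = (1 - z/z0) (since 1/z0 = -0.2):
  P(z) = (1 + 0.2 z)(1 + (-1.1) z + (-0.95) z^2)
  [check: z-coef -1.1 - (-0.2) = -0.9; z^2-coef -0.95 - (-0.2)(-1.1) = -1.17; z^3-coef -(-0.2)(-0.95) = -0.19.]
Remaining roots from the quadratic factor 1 + (-1.1) z + (-0.95) z^2:
  Set 1 + (-1.1) z + (-0.95) z^2 = 0, i.e. a z^2 + b z + c = 0 with a = -0.95, b = -1.1, c = 1.
  Discriminant D = b^2 - 4ac = (-1.1)^2 - 4*(-0.95)*1 = 1.21 - (-3.8) = 5.01.
  D >= 0, so the roots are real: z = (-b +/- sqrt(D)) / (2a) = (1.1 +/- 2.238303) / (-1.9).
    z_1 = (1.1 + 2.238303) / (-1.9) = -1.757,   |z_1| = 1.757.
    z_2 = (1.1 - 2.238303) / (-1.9) = 0.5991,   |z_2| = 0.5991.
Moduli of all roots: 5.0000, 1.7570, 0.5991.
All moduli strictly greater than 1? No.
Verdict: Not stationary.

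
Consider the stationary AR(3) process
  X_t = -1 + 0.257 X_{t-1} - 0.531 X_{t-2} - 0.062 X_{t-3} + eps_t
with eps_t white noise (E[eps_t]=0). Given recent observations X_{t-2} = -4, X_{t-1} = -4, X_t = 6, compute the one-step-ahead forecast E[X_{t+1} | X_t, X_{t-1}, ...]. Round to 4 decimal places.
E[X_{t+1} \mid \mathcal F_t] = 2.9140

For an AR(p) model X_t = c + sum_i phi_i X_{t-i} + eps_t, the
one-step-ahead conditional mean is
  E[X_{t+1} | X_t, ...] = c + sum_i phi_i X_{t+1-i}.
Substitute known values:
  E[X_{t+1} | ...] = -1 + (0.257) * (6) + (-0.531) * (-4) + (-0.062) * (-4)
                   = 2.9140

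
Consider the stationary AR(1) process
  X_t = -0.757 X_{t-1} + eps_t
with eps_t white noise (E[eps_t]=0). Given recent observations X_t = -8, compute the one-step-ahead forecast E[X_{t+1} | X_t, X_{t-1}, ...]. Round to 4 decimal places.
E[X_{t+1} \mid \mathcal F_t] = 6.0560

For an AR(p) model X_t = c + sum_i phi_i X_{t-i} + eps_t, the
one-step-ahead conditional mean is
  E[X_{t+1} | X_t, ...] = c + sum_i phi_i X_{t+1-i}.
Substitute known values:
  E[X_{t+1} | ...] = (-0.757) * (-8)
                   = 6.0560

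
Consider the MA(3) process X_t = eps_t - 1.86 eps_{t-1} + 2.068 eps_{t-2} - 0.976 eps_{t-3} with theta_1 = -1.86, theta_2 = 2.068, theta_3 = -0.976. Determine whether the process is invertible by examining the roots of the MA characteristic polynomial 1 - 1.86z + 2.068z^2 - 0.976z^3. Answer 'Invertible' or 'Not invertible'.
\text{Not invertible}

The MA(q) characteristic polynomial is P(z) = 1 - 1.86z + 2.068z^2 - 0.976z^3.
Invertibility requires all roots to lie outside the unit circle, i.e. |z| > 1 for every root.
Degree 3: look for a simple real root z0 first, then factor out (1 - z/z0) and solve the remaining quadratic.
Testing z0 = 1.25: P(1.25) = 1 + (-1.86)(1.25) + (2.068)(1.25)^2 + (-0.976)(1.25)^3
  = 1 + (-2.325) + (3.23125) + (-1.90625) = 0.  So z_0 = 1.25 is a root, |z_0| = 1.25.
Divide out the factor (1 - 0.8 z) = (1 - z/z0) (since 1/z0 = 0.8):
  P(z) = (1 - 0.8 z)(1 + (-1.06) z + (1.22) z^2)
  [check: z-coef -1.06 - (0.8) = -1.86; z^2-coef 1.22 - (0.8)(-1.06) = 2.068; z^3-coef -(0.8)(1.22) = -0.976.]
Remaining roots from the quadratic factor 1 + (-1.06) z + (1.22) z^2:
  Set 1 + (-1.06) z + (1.22) z^2 = 0, i.e. a z^2 + b z + c = 0 with a = 1.22, b = -1.06, c = 1.
  Discriminant D = b^2 - 4ac = (-1.06)^2 - 4*(1.22)*1 = 1.1236 - (4.88) = -3.7564.
  D < 0, so the roots are the complex-conjugate pair z = (-b +/- i sqrt(-D)) / (2a) = 0.4344 +/- 0.7943i.
  For a conjugate pair |z|^2 = z * conj(z) = (product of roots) = c/a = 1/(1.22) = 0.819672, so |z| = sqrt(0.819672) = 0.9054 for both roots.
Moduli of all roots: 1.2500, 0.9054, 0.9054.
All moduli strictly greater than 1? No.
Verdict: Not invertible.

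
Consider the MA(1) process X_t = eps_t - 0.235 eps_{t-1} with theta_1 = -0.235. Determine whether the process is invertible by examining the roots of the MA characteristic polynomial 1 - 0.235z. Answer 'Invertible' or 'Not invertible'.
\text{Invertible}

The MA(q) characteristic polynomial is P(z) = 1 - 0.235z.
Invertibility requires all roots to lie outside the unit circle, i.e. |z| > 1 for every root.
This is linear in z: 1 + (-0.235) z = 0  =>  z = -1/(-0.235) = 4.255319,  |z| = 4.255319.
Moduli of all roots: 4.2553.
All moduli strictly greater than 1? Yes.
Verdict: Invertible.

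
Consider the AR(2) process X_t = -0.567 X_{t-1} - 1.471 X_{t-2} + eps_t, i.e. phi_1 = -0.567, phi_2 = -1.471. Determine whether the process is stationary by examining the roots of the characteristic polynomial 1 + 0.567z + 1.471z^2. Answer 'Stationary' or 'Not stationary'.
\text{Not stationary}

The AR(p) characteristic polynomial is P(z) = 1 + 0.567z + 1.471z^2.
Stationarity requires all roots to lie outside the unit circle, i.e. |z| > 1 for every root.
Set 1 + (0.567) z + (1.471) z^2 = 0, i.e. a z^2 + b z + c = 0 with a = 1.471, b = 0.567, c = 1.
Discriminant D = b^2 - 4ac = (0.567)^2 - 4*(1.471)*1 = 0.321489 - (5.884) = -5.562511.
D < 0, so the roots are the complex-conjugate pair z = (-b +/- i sqrt(-D)) / (2a) = -0.1927 +/- 0.8017i.
For a conjugate pair |z|^2 = z * conj(z) = (product of roots) = c/a = 1/(1.471) = 0.67981, so |z| = sqrt(0.67981) = 0.8245 for both roots.
Moduli of all roots: 0.8245, 0.8245.
All moduli strictly greater than 1? No.
Verdict: Not stationary.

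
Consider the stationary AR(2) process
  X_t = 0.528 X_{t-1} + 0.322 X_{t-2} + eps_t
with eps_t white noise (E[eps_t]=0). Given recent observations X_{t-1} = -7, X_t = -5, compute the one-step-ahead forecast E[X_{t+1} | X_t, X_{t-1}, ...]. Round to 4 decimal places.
E[X_{t+1} \mid \mathcal F_t] = -4.8940

For an AR(p) model X_t = c + sum_i phi_i X_{t-i} + eps_t, the
one-step-ahead conditional mean is
  E[X_{t+1} | X_t, ...] = c + sum_i phi_i X_{t+1-i}.
Substitute known values:
  E[X_{t+1} | ...] = (0.528) * (-5) + (0.322) * (-7)
                   = -4.8940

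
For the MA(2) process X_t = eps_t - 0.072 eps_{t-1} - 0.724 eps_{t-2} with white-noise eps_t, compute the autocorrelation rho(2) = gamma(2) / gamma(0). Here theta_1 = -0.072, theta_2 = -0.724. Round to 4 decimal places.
\rho(2) = -0.4734

For an MA(q) process with theta_0 = 1, the autocovariance is
  gamma(k) = sigma^2 * sum_{i=0..q-k} theta_i * theta_{i+k},
and rho(k) = gamma(k) / gamma(0). Sigma^2 cancels.
  numerator   = (1)*(-0.724) = -0.724.
  denominator = (1)^2 + (-0.072)^2 + (-0.724)^2 = 1.52936.
  rho(2) = -0.724 / 1.52936 = -0.4734.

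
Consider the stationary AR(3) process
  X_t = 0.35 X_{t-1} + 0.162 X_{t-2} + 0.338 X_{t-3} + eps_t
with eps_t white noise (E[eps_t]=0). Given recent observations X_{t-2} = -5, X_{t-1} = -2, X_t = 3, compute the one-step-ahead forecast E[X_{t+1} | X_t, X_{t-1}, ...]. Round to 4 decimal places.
E[X_{t+1} \mid \mathcal F_t] = -0.9640

For an AR(p) model X_t = c + sum_i phi_i X_{t-i} + eps_t, the
one-step-ahead conditional mean is
  E[X_{t+1} | X_t, ...] = c + sum_i phi_i X_{t+1-i}.
Substitute known values:
  E[X_{t+1} | ...] = (0.35) * (3) + (0.162) * (-2) + (0.338) * (-5)
                   = -0.9640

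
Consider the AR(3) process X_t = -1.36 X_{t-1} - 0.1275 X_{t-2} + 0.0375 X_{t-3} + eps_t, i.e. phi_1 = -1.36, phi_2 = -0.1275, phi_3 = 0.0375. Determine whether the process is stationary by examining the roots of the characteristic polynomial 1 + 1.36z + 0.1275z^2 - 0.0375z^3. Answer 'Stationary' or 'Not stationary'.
\text{Not stationary}

The AR(p) characteristic polynomial is P(z) = 1 + 1.36z + 0.1275z^2 - 0.0375z^3.
Stationarity requires all roots to lie outside the unit circle, i.e. |z| > 1 for every root.
Degree 3: look for a simple real root z0 first, then factor out (1 - z/z0) and solve the remaining quadratic.
Testing z0 = -4: P(-4) = 1 + (1.36)(-4) + (0.1275)(-4)^2 + (-0.0375)(-4)^3
  = 1 + (-5.44) + (2.04) + (2.4) = 0.  So z_0 = -4 is a root, |z_0| = 4.
Divide out the factor (1 + 0.25 z) = (1 - z/z0) (since 1/z0 = -0.25):
  P(z) = (1 + 0.25 z)(1 + (1.11) z + (-0.15) z^2)
  [check: z-coef 1.11 - (-0.25) = 1.36; z^2-coef -0.15 - (-0.25)(1.11) = 0.1275; z^3-coef -(-0.25)(-0.15) = -0.0375.]
Remaining roots from the quadratic factor 1 + (1.11) z + (-0.15) z^2:
  Set 1 + (1.11) z + (-0.15) z^2 = 0, i.e. a z^2 + b z + c = 0 with a = -0.15, b = 1.11, c = 1.
  Discriminant D = b^2 - 4ac = (1.11)^2 - 4*(-0.15)*1 = 1.2321 - (-0.6) = 1.8321.
  D >= 0, so the roots are real: z = (-b +/- sqrt(D)) / (2a) = (-1.11 +/- 1.353551) / (-0.3).
    z_1 = (-1.11 + 1.353551) / (-0.3) = -0.8118,   |z_1| = 0.8118.
    z_2 = (-1.11 - 1.353551) / (-0.3) = 8.2118,   |z_2| = 8.2118.
Moduli of all roots: 4.0000, 0.8118, 8.2118.
All moduli strictly greater than 1? No.
Verdict: Not stationary.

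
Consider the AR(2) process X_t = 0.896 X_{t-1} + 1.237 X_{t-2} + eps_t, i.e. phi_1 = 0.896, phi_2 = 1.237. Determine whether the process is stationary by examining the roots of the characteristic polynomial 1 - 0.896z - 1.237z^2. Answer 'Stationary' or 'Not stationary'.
\text{Not stationary}

The AR(p) characteristic polynomial is P(z) = 1 - 0.896z - 1.237z^2.
Stationarity requires all roots to lie outside the unit circle, i.e. |z| > 1 for every root.
Set 1 + (-0.896) z + (-1.237) z^2 = 0, i.e. a z^2 + b z + c = 0 with a = -1.237, b = -0.896, c = 1.
Discriminant D = b^2 - 4ac = (-0.896)^2 - 4*(-1.237)*1 = 0.802816 - (-4.948) = 5.750816.
D >= 0, so the roots are real: z = (-b +/- sqrt(D)) / (2a) = (0.896 +/- 2.398086) / (-2.474).
  z_1 = (0.896 + 2.398086) / (-2.474) = -1.3315,   |z_1| = 1.3315.
  z_2 = (0.896 - 2.398086) / (-2.474) = 0.6071,   |z_2| = 0.6071.
Moduli of all roots: 1.3315, 0.6071.
All moduli strictly greater than 1? No.
Verdict: Not stationary.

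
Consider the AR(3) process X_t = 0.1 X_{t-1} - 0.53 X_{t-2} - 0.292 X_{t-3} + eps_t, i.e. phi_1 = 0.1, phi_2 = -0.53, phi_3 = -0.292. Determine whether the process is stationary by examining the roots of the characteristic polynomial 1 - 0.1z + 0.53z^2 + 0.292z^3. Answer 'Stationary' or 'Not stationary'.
\text{Stationary}

The AR(p) characteristic polynomial is P(z) = 1 - 0.1z + 0.53z^2 + 0.292z^3.
Stationarity requires all roots to lie outside the unit circle, i.e. |z| > 1 for every root.
Degree 3: look for a simple real root z0 first, then factor out (1 - z/z0) and solve the remaining quadratic.
Testing z0 = -2.5: P(-2.5) = 1 + (-0.1)(-2.5) + (0.53)(-2.5)^2 + (0.292)(-2.5)^3
  = 1 + (0.25) + (3.3125) + (-4.5625) = 0.  So z_0 = -2.5 is a root, |z_0| = 2.5.
Divide out the factor (1 + 0.4 z) = (1 - z/z0) (since 1/z0 = -0.4):
  P(z) = (1 + 0.4 z)(1 + (-0.5) z + (0.73) z^2)
  [check: z-coef -0.5 - (-0.4) = -0.1; z^2-coef 0.73 - (-0.4)(-0.5) = 0.53; z^3-coef -(-0.4)(0.73) = 0.292.]
Remaining roots from the quadratic factor 1 + (-0.5) z + (0.73) z^2:
  Set 1 + (-0.5) z + (0.73) z^2 = 0, i.e. a z^2 + b z + c = 0 with a = 0.73, b = -0.5, c = 1.
  Discriminant D = b^2 - 4ac = (-0.5)^2 - 4*(0.73)*1 = 0.25 - (2.92) = -2.67.
  D < 0, so the roots are the complex-conjugate pair z = (-b +/- i sqrt(-D)) / (2a) = 0.3425 +/- 1.1192i.
  For a conjugate pair |z|^2 = z * conj(z) = (product of roots) = c/a = 1/(0.73) = 1.369863, so |z| = sqrt(1.369863) = 1.1704 for both roots.
Moduli of all roots: 2.5000, 1.1704, 1.1704.
All moduli strictly greater than 1? Yes.
Verdict: Stationary.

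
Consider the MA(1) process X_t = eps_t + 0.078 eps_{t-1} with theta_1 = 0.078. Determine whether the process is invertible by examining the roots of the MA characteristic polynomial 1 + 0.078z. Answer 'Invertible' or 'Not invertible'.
\text{Invertible}

The MA(q) characteristic polynomial is P(z) = 1 + 0.078z.
Invertibility requires all roots to lie outside the unit circle, i.e. |z| > 1 for every root.
This is linear in z: 1 + (0.078) z = 0  =>  z = -1/(0.078) = -12.820513,  |z| = 12.820513.
Moduli of all roots: 12.8205.
All moduli strictly greater than 1? Yes.
Verdict: Invertible.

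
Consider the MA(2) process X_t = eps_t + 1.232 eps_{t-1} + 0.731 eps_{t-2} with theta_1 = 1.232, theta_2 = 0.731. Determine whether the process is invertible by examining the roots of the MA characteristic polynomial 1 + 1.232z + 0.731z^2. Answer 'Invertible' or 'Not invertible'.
\text{Invertible}

The MA(q) characteristic polynomial is P(z) = 1 + 1.232z + 0.731z^2.
Invertibility requires all roots to lie outside the unit circle, i.e. |z| > 1 for every root.
Set 1 + (1.232) z + (0.731) z^2 = 0, i.e. a z^2 + b z + c = 0 with a = 0.731, b = 1.232, c = 1.
Discriminant D = b^2 - 4ac = (1.232)^2 - 4*(0.731)*1 = 1.517824 - (2.924) = -1.406176.
D < 0, so the roots are the complex-conjugate pair z = (-b +/- i sqrt(-D)) / (2a) = -0.8427 +/- 0.8111i.
For a conjugate pair |z|^2 = z * conj(z) = (product of roots) = c/a = 1/(0.731) = 1.367989, so |z| = sqrt(1.367989) = 1.1696 for both roots.
Moduli of all roots: 1.1696, 1.1696.
All moduli strictly greater than 1? Yes.
Verdict: Invertible.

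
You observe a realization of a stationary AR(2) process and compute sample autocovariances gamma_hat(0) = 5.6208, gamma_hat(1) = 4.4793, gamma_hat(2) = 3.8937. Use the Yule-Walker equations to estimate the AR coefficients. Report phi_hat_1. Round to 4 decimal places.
\hat\phi_{1} = 0.6710

The Yule-Walker equations for an AR(p) process read, in matrix form,
  Gamma_p phi = r_p,   with   (Gamma_p)_{ij} = gamma(|i - j|),
                       (r_p)_i = gamma(i),   i,j = 1..p.
Substitute the sample gammas (Toeplitz matrix and right-hand side of size 2):
  Gamma_p = [[5.6208, 4.4793], [4.4793, 5.6208]]
  r_p     = [4.4793, 3.8937]
Written out:
  5.6208 phi_1 + 4.4793 phi_2 = 4.4793
  4.4793 phi_1 + 5.6208 phi_2 = 3.8937
Solve by Cramer's rule:
  det = gamma(0)^2 - gamma(1)^2 = (5.6208)^2 - (4.4793)^2 = 31.59339264 - 20.06412849 = 11.52926415
  phi_hat_1 = [gamma(1) gamma(0) - gamma(1) gamma(2)] / det = [(4.4793)(5.6208) - (4.4793)(3.8937)] / 11.52926415 = 7.73619903 / 11.52926415 = 0.671
  phi_hat_2 = [gamma(0) gamma(2) - gamma(1)^2] / det = [(5.6208)(3.8937) - (4.4793)^2] / 11.52926415 = 1.82158047 / 11.52926415 = 0.158
So phi_hat = [0.6710, 0.1580].
Therefore phi_hat_1 = 0.6710.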